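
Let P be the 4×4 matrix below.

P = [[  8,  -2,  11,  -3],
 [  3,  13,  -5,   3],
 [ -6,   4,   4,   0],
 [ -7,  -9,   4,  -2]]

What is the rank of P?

3

Row reduce to echelon form.
R2 ← R2 − (3/8)·R1: [0, 55/4, -73/8, 33/8]
R3 ← R3 + (3/4)·R1: [0, 5/2, 49/4, -9/4]
R4 ← R4 + (7/8)·R1: [0, -43/4, 109/8, -37/8]
R3 ← R3 − (2/11)·R2: [0, 0, 153/11, -3]
R4 ← R4 + (43/55)·R2: [0, 0, 357/55, -7/5]
R4 ← R4 − (7/15)·R3: [0, 0, 0, 0]
Echelon form has 3 nonzero rows, so rank(P) = 3.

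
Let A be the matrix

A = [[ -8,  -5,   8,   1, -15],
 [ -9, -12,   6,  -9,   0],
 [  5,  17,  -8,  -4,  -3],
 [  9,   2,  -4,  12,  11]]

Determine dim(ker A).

Row reduce to echelon form.
R2 ← R2 − (9/8)·R1: [0, -51/8, -3, -81/8, 135/8]
R3 ← R3 + (5/8)·R1: [0, 111/8, -3, -27/8, -99/8]
R4 ← R4 + (9/8)·R1: [0, -29/8, 5, 105/8, -47/8]
R3 ← R3 + (37/17)·R2: [0, 0, -162/17, -432/17, 414/17]
R4 ← R4 − (29/51)·R2: [0, 0, 114/17, 321/17, -263/17]
R4 ← R4 + (19/27)·R3: [0, 0, 0, 1, 5/3]
4 nonzero rows, so rank(A) = 4.
A has 5 columns; by rank–nullity, nullity = 5 − 4 = 1.

1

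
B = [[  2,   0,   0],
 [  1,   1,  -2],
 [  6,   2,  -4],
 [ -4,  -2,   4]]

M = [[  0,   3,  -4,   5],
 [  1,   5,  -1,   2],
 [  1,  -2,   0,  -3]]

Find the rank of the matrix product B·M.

First compute BM:
[[  0,   6,  -8,  10],
 [ -1,  12,  -5,  13],
 [ -2,  36, -26,  46],
 [  2, -30,  18, -36]]
Now row reduce the product.
Swap R1 ↔ R2
R3 ← R3 − (2)·R1: [0, 12, -16, 20]
R4 ← R4 + (2)·R1: [0, -6, 8, -10]
R3 ← R3 − (2)·R2: [0, 0, 0, 0]
R4 ← R4 + R2: [0, 0, 0, 0]
2 nonzero rows, so rank(BM) = 2.

2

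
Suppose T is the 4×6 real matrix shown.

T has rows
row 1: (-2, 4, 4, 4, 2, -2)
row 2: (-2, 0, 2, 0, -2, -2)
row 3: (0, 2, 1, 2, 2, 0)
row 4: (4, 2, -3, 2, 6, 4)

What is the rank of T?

2

Row reduce to echelon form.
R2 ← R2 − R1: [0, -4, -2, -4, -4, 0]
R4 ← R4 + (2)·R1: [0, 10, 5, 10, 10, 0]
R3 ← R3 + (1/2)·R2: [0, 0, 0, 0, 0, 0]
R4 ← R4 + (5/2)·R2: [0, 0, 0, 0, 0, 0]
Echelon form has 2 nonzero rows, so rank(T) = 2.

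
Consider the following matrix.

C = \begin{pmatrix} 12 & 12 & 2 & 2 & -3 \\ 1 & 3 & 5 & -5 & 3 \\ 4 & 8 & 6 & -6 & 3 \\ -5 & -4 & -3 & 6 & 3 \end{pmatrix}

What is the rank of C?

Row reduce to echelon form.
R2 ← R2 − (1/12)·R1: [0, 2, 29/6, -31/6, 13/4]
R3 ← R3 − (1/3)·R1: [0, 4, 16/3, -20/3, 4]
R4 ← R4 + (5/12)·R1: [0, 1, -13/6, 41/6, 7/4]
R3 ← R3 − (2)·R2: [0, 0, -13/3, 11/3, -5/2]
R4 ← R4 − (1/2)·R2: [0, 0, -55/12, 113/12, 1/8]
R4 ← R4 − (55/52)·R3: [0, 0, 0, 72/13, 36/13]
Echelon form has 4 nonzero rows, so rank(C) = 4.

4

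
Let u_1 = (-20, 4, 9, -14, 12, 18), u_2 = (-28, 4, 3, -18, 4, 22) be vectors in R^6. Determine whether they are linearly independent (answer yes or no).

Form the matrix with these vectors as rows and row reduce.
R2 ← R2 − (7/5)·R1: [0, -8/5, -48/5, 8/5, -64/5, -16/5]
2 nonzero rows, so the 2 vectors span a space of dimension 2.
Since 2 = 2, the vectors are linearly independent.

yes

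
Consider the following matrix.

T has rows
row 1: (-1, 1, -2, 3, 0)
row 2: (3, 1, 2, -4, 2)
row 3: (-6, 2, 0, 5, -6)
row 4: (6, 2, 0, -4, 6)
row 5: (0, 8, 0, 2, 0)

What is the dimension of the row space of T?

Row reduce to echelon form.
R2 ← R2 + (3)·R1: [0, 4, -4, 5, 2]
R3 ← R3 − (6)·R1: [0, -4, 12, -13, -6]
R4 ← R4 + (6)·R1: [0, 8, -12, 14, 6]
R3 ← R3 + R2: [0, 0, 8, -8, -4]
R4 ← R4 − (2)·R2: [0, 0, -4, 4, 2]
R5 ← R5 − (2)·R2: [0, 0, 8, -8, -4]
R4 ← R4 + (1/2)·R3: [0, 0, 0, 0, 0]
R5 ← R5 − R3: [0, 0, 0, 0, 0]
Echelon form has 3 nonzero rows, so rank(T) = 3.
The row space has dimension equal to the rank: 3.

3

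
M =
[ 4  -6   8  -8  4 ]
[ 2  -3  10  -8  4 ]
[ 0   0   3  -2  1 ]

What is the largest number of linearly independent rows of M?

Row reduce to echelon form.
R2 ← R2 − (1/2)·R1: [0, 0, 6, -4, 2]
R3 ← R3 − (1/2)·R2: [0, 0, 0, 0, 0]
Echelon form has 2 nonzero rows, so rank(M) = 2.
The rank gives the maximum number of linearly independent rows: 2.

2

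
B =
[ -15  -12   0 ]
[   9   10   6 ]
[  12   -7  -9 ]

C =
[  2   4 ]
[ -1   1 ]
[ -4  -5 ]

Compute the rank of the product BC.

First compute BC:
[[-18, -72],
 [-16,  16],
 [ 67,  86]]
Now row reduce the product.
R2 ← R2 − (8/9)·R1: [0, 80]
R3 ← R3 + (67/18)·R1: [0, -182]
R3 ← R3 + (91/40)·R2: [0, 0]
2 nonzero rows, so rank(BC) = 2.

2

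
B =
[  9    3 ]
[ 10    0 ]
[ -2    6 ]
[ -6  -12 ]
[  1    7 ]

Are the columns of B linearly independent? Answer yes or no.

Row reduce B to echelon form.
R2 ← R2 − (10/9)·R1: [0, -10/3]
R3 ← R3 + (2/9)·R1: [0, 20/3]
R4 ← R4 + (2/3)·R1: [0, -10]
R5 ← R5 − (1/9)·R1: [0, 20/3]
R3 ← R3 + (2)·R2: [0, 0]
R4 ← R4 − (3)·R2: [0, 0]
R5 ← R5 + (2)·R2: [0, 0]
2 pivots among 2 columns.
Every column is a pivot column, so the columns are linearly independent.

yes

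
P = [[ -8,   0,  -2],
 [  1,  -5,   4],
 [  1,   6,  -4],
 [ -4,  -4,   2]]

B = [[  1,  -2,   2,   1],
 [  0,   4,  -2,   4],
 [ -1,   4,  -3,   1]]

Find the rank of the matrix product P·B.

2

First compute PB:
[[ -6,   8, -10, -10],
 [ -3,  -6,   0, -15],
 [  5,   6,   2,  21],
 [ -6,   0,  -6, -18]]
Now row reduce the product.
R2 ← R2 − (1/2)·R1: [0, -10, 5, -10]
R3 ← R3 + (5/6)·R1: [0, 38/3, -19/3, 38/3]
R4 ← R4 − R1: [0, -8, 4, -8]
R3 ← R3 + (19/15)·R2: [0, 0, 0, 0]
R4 ← R4 − (4/5)·R2: [0, 0, 0, 0]
2 nonzero rows, so rank(PB) = 2.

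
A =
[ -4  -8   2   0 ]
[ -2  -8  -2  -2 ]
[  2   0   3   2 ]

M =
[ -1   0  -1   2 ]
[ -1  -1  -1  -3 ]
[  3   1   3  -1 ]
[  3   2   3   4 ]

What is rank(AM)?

2

First compute AM:
[[ 18,  10,  18,  14],
 [ -2,   2,  -2,  14],
 [ 13,   7,  13,   9]]
Now row reduce the product.
R2 ← R2 + (1/9)·R1: [0, 28/9, 0, 140/9]
R3 ← R3 − (13/18)·R1: [0, -2/9, 0, -10/9]
R3 ← R3 + (1/14)·R2: [0, 0, 0, 0]
2 nonzero rows, so rank(AM) = 2.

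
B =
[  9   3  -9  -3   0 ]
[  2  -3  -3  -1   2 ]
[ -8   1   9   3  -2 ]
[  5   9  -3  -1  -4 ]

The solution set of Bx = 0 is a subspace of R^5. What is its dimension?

3

Row reduce to echelon form.
R2 ← R2 − (2/9)·R1: [0, -11/3, -1, -1/3, 2]
R3 ← R3 + (8/9)·R1: [0, 11/3, 1, 1/3, -2]
R4 ← R4 − (5/9)·R1: [0, 22/3, 2, 2/3, -4]
R3 ← R3 + R2: [0, 0, 0, 0, 0]
R4 ← R4 + (2)·R2: [0, 0, 0, 0, 0]
2 nonzero rows, so rank(B) = 2.
B has 5 columns; by rank–nullity, nullity = 5 − 2 = 3.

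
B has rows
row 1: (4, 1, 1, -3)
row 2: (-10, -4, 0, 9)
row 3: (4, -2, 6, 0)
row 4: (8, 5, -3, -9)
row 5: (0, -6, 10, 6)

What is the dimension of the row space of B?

2

Row reduce to echelon form.
R2 ← R2 + (5/2)·R1: [0, -3/2, 5/2, 3/2]
R3 ← R3 − R1: [0, -3, 5, 3]
R4 ← R4 − (2)·R1: [0, 3, -5, -3]
R3 ← R3 − (2)·R2: [0, 0, 0, 0]
R4 ← R4 + (2)·R2: [0, 0, 0, 0]
R5 ← R5 − (4)·R2: [0, 0, 0, 0]
Echelon form has 2 nonzero rows, so rank(B) = 2.
The row space has dimension equal to the rank: 2.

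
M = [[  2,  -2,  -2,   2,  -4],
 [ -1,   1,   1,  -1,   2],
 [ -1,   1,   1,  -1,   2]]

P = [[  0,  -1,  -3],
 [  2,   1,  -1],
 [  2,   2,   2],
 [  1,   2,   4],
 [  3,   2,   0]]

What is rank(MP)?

First compute MP:
[[-18, -12,   0],
 [  9,   6,   0],
 [  9,   6,   0]]
Now row reduce the product.
R2 ← R2 + (1/2)·R1: [0, 0, 0]
R3 ← R3 + (1/2)·R1: [0, 0, 0]
1 nonzero row, so rank(MP) = 1.

1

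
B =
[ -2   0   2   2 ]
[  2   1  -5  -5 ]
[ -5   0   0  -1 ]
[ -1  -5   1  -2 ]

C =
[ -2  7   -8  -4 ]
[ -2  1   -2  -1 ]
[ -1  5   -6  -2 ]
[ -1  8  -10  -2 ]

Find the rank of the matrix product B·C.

3

First compute BC:
[[  0,  12, -16,   0],
 [  4, -50,  62,  11],
 [ 11, -43,  50,  22],
 [ 13, -23,  32,  11]]
Now row reduce the product.
Swap R1 ↔ R2
R3 ← R3 − (11/4)·R1: [0, 189/2, -241/2, -33/4]
R4 ← R4 − (13/4)·R1: [0, 279/2, -339/2, -99/4]
R3 ← R3 − (63/8)·R2: [0, 0, 11/2, -33/4]
R4 ← R4 − (93/8)·R2: [0, 0, 33/2, -99/4]
R4 ← R4 − (3)·R3: [0, 0, 0, 0]
3 nonzero rows, so rank(BC) = 3.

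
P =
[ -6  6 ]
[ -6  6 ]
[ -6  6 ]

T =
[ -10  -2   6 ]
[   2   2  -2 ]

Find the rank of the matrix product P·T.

First compute PT:
[[ 72,  24, -48],
 [ 72,  24, -48],
 [ 72,  24, -48]]
Now row reduce the product.
R2 ← R2 − R1: [0, 0, 0]
R3 ← R3 − R1: [0, 0, 0]
1 nonzero row, so rank(PT) = 1.

1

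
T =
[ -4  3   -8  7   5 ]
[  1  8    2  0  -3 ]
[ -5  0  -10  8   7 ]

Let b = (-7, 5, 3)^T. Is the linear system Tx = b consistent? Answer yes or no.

Row reduce the augmented matrix [T | b].
R2 ← R2 + (1/4)·R1: [0, 35/4, 0, 7/4, -7/4, 13/4]
R3 ← R3 − (5/4)·R1: [0, -15/4, 0, -3/4, 3/4, 47/4]
R3 ← R3 + (3/7)·R2: [0, 0, 0, 0, 0, 92/7]
The echelon form has 3 nonzero rows; the last pivot sits in the augmented column, so rank(T) = 2 but rank([T|b]) = 3.
Since the ranks differ, the system is inconsistent.

no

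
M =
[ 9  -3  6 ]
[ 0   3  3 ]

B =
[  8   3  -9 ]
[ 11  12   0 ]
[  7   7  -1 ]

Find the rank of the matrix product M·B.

First compute MB:
[[ 81,  33, -87],
 [ 54,  57,  -3]]
Now row reduce the product.
R2 ← R2 − (2/3)·R1: [0, 35, 55]
2 nonzero rows, so rank(MB) = 2.

2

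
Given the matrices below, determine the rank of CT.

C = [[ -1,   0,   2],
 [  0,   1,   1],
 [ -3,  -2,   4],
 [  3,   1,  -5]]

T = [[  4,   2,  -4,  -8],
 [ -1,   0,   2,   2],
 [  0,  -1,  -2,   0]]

1

First compute CT:
[[ -4,  -4,   0,   8],
 [ -1,  -1,   0,   2],
 [-10, -10,   0,  20],
 [ 11,  11,   0, -22]]
Now row reduce the product.
R2 ← R2 − (1/4)·R1: [0, 0, 0, 0]
R3 ← R3 − (5/2)·R1: [0, 0, 0, 0]
R4 ← R4 + (11/4)·R1: [0, 0, 0, 0]
1 nonzero row, so rank(CT) = 1.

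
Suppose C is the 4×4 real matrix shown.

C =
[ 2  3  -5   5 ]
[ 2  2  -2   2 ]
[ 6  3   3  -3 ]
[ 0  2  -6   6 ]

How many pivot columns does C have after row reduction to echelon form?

2

Row reduce to echelon form.
R2 ← R2 − R1: [0, -1, 3, -3]
R3 ← R3 − (3)·R1: [0, -6, 18, -18]
R3 ← R3 − (6)·R2: [0, 0, 0, 0]
R4 ← R4 + (2)·R2: [0, 0, 0, 0]
Echelon form has 2 nonzero rows, so rank(C) = 2.
Each nonzero row contributes one pivot column: 2 pivot columns.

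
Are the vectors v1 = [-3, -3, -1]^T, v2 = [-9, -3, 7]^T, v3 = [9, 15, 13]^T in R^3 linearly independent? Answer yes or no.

Form the matrix with these vectors as rows and row reduce.
R2 ← R2 − (3)·R1: [0, 6, 10]
R3 ← R3 + (3)·R1: [0, 6, 10]
R3 ← R3 − R2: [0, 0, 0]
2 nonzero rows, so the 3 vectors span a space of dimension 2.
Since 2 < 3, the vectors are linearly dependent.

no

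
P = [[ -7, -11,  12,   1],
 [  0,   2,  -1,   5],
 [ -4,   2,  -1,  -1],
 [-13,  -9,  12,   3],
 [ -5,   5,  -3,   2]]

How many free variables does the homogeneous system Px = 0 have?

Row reduce to echelon form.
R3 ← R3 − (4/7)·R1: [0, 58/7, -55/7, -11/7]
R4 ← R4 − (13/7)·R1: [0, 80/7, -72/7, 8/7]
R5 ← R5 − (5/7)·R1: [0, 90/7, -81/7, 9/7]
R3 ← R3 − (29/7)·R2: [0, 0, -26/7, -156/7]
R4 ← R4 − (40/7)·R2: [0, 0, -32/7, -192/7]
R5 ← R5 − (45/7)·R2: [0, 0, -36/7, -216/7]
R4 ← R4 − (16/13)·R3: [0, 0, 0, 0]
R5 ← R5 − (18/13)·R3: [0, 0, 0, 0]
3 nonzero rows, so rank(P) = 3.
P has 4 columns; by rank–nullity, nullity = 4 − 3 = 1.

1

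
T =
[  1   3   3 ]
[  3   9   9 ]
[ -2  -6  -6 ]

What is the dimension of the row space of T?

Row reduce to echelon form.
R2 ← R2 − (3)·R1: [0, 0, 0]
R3 ← R3 + (2)·R1: [0, 0, 0]
Echelon form has 1 nonzero row, so rank(T) = 1.
The row space has dimension equal to the rank: 1.

1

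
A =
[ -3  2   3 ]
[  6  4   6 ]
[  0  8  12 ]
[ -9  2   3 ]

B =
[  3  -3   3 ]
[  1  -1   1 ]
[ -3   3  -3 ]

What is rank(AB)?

1

First compute AB:
[[-16,  16, -16],
 [  4,  -4,   4],
 [-28,  28, -28],
 [-34,  34, -34]]
Now row reduce the product.
R2 ← R2 + (1/4)·R1: [0, 0, 0]
R3 ← R3 − (7/4)·R1: [0, 0, 0]
R4 ← R4 − (17/8)·R1: [0, 0, 0]
1 nonzero row, so rank(AB) = 1.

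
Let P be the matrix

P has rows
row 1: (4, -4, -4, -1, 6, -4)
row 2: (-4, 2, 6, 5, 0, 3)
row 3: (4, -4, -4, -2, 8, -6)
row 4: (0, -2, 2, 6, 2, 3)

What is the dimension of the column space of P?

Row reduce to echelon form.
R2 ← R2 + R1: [0, -2, 2, 4, 6, -1]
R3 ← R3 − R1: [0, 0, 0, -1, 2, -2]
R4 ← R4 − R2: [0, 0, 0, 2, -4, 4]
R4 ← R4 + (2)·R3: [0, 0, 0, 0, 0, 0]
Echelon form has 3 nonzero rows, so rank(P) = 3.
The column space has dimension equal to the rank: 3.

3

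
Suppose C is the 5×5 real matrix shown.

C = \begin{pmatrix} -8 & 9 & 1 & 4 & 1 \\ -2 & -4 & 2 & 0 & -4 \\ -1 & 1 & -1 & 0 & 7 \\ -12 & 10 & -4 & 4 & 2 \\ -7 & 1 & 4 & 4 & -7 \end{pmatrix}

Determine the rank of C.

Row reduce to echelon form.
R2 ← R2 − (1/4)·R1: [0, -25/4, 7/4, -1, -17/4]
R3 ← R3 − (1/8)·R1: [0, -1/8, -9/8, -1/2, 55/8]
R4 ← R4 − (3/2)·R1: [0, -7/2, -11/2, -2, 1/2]
R5 ← R5 − (7/8)·R1: [0, -55/8, 25/8, 1/2, -63/8]
R3 ← R3 − (1/50)·R2: [0, 0, -29/25, -12/25, 174/25]
R4 ← R4 − (14/25)·R2: [0, 0, -162/25, -36/25, 72/25]
R5 ← R5 − (11/10)·R2: [0, 0, 6/5, 8/5, -16/5]
R4 ← R4 − (162/29)·R3: [0, 0, 0, 36/29, -36]
R5 ← R5 + (30/29)·R3: [0, 0, 0, 32/29, 4]
R5 ← R5 − (8/9)·R4: [0, 0, 0, 0, 36]
Echelon form has 5 nonzero rows, so rank(C) = 5.

5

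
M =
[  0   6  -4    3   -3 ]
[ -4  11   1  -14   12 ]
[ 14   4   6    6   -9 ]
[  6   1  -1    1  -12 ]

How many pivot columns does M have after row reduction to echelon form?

Row reduce to echelon form.
Swap R1 ↔ R2
R3 ← R3 + (7/2)·R1: [0, 85/2, 19/2, -43, 33]
R4 ← R4 + (3/2)·R1: [0, 35/2, 1/2, -20, 6]
R3 ← R3 − (85/12)·R2: [0, 0, 227/6, -257/4, 217/4]
R4 ← R4 − (35/12)·R2: [0, 0, 73/6, -115/4, 59/4]
R4 ← R4 − (73/227)·R3: [0, 0, 0, -1836/227, -612/227]
Echelon form has 4 nonzero rows, so rank(M) = 4.
Each nonzero row contributes one pivot column: 4 pivot columns.

4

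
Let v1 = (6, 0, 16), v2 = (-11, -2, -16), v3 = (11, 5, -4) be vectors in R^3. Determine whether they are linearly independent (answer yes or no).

Form the matrix with these vectors as rows and row reduce.
R2 ← R2 + (11/6)·R1: [0, -2, 40/3]
R3 ← R3 − (11/6)·R1: [0, 5, -100/3]
R3 ← R3 + (5/2)·R2: [0, 0, 0]
2 nonzero rows, so the 3 vectors span a space of dimension 2.
Since 2 < 3, the vectors are linearly dependent.

no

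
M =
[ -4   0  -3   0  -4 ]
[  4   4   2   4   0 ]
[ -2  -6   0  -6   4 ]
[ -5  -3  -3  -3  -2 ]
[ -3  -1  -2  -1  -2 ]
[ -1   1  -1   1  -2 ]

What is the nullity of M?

Row reduce to echelon form.
R2 ← R2 + R1: [0, 4, -1, 4, -4]
R3 ← R3 − (1/2)·R1: [0, -6, 3/2, -6, 6]
R4 ← R4 − (5/4)·R1: [0, -3, 3/4, -3, 3]
R5 ← R5 − (3/4)·R1: [0, -1, 1/4, -1, 1]
R6 ← R6 − (1/4)·R1: [0, 1, -1/4, 1, -1]
R3 ← R3 + (3/2)·R2: [0, 0, 0, 0, 0]
R4 ← R4 + (3/4)·R2: [0, 0, 0, 0, 0]
R5 ← R5 + (1/4)·R2: [0, 0, 0, 0, 0]
R6 ← R6 − (1/4)·R2: [0, 0, 0, 0, 0]
2 nonzero rows, so rank(M) = 2.
M has 5 columns; by rank–nullity, nullity = 5 − 2 = 3.

3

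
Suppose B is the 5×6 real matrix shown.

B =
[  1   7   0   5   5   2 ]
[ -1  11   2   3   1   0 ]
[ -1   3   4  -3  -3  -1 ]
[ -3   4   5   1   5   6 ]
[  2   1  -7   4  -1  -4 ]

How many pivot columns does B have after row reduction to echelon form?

4

Row reduce to echelon form.
R2 ← R2 + R1: [0, 18, 2, 8, 6, 2]
R3 ← R3 + R1: [0, 10, 4, 2, 2, 1]
R4 ← R4 + (3)·R1: [0, 25, 5, 16, 20, 12]
R5 ← R5 − (2)·R1: [0, -13, -7, -6, -11, -8]
R3 ← R3 − (5/9)·R2: [0, 0, 26/9, -22/9, -4/3, -1/9]
R4 ← R4 − (25/18)·R2: [0, 0, 20/9, 44/9, 35/3, 83/9]
R5 ← R5 + (13/18)·R2: [0, 0, -50/9, -2/9, -20/3, -59/9]
R4 ← R4 − (10/13)·R3: [0, 0, 0, 88/13, 165/13, 121/13]
R5 ← R5 + (25/13)·R3: [0, 0, 0, -64/13, -120/13, -88/13]
R5 ← R5 + (8/11)·R4: [0, 0, 0, 0, 0, 0]
Echelon form has 4 nonzero rows, so rank(B) = 4.
Each nonzero row contributes one pivot column: 4 pivot columns.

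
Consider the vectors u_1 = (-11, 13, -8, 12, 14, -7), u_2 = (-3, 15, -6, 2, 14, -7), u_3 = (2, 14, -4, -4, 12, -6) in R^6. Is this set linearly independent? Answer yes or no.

Form the matrix with these vectors as rows and row reduce.
R2 ← R2 − (3/11)·R1: [0, 126/11, -42/11, -14/11, 112/11, -56/11]
R3 ← R3 + (2/11)·R1: [0, 180/11, -60/11, -20/11, 160/11, -80/11]
R3 ← R3 − (10/7)·R2: [0, 0, 0, 0, 0, 0]
2 nonzero rows, so the 3 vectors span a space of dimension 2.
Since 2 < 3, the vectors are linearly dependent.

no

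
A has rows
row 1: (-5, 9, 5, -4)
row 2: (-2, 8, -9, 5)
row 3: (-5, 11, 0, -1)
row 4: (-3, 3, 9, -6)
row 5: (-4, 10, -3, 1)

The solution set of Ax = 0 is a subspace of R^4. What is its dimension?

2

Row reduce to echelon form.
R2 ← R2 − (2/5)·R1: [0, 22/5, -11, 33/5]
R3 ← R3 − R1: [0, 2, -5, 3]
R4 ← R4 − (3/5)·R1: [0, -12/5, 6, -18/5]
R5 ← R5 − (4/5)·R1: [0, 14/5, -7, 21/5]
R3 ← R3 − (5/11)·R2: [0, 0, 0, 0]
R4 ← R4 + (6/11)·R2: [0, 0, 0, 0]
R5 ← R5 − (7/11)·R2: [0, 0, 0, 0]
2 nonzero rows, so rank(A) = 2.
A has 4 columns; by rank–nullity, nullity = 4 − 2 = 2.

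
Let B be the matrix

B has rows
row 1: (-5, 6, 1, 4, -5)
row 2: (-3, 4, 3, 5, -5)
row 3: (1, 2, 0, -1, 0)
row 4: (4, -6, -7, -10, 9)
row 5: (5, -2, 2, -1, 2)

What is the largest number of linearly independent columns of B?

4

Row reduce to echelon form.
R2 ← R2 − (3/5)·R1: [0, 2/5, 12/5, 13/5, -2]
R3 ← R3 + (1/5)·R1: [0, 16/5, 1/5, -1/5, -1]
R4 ← R4 + (4/5)·R1: [0, -6/5, -31/5, -34/5, 5]
R5 ← R5 + R1: [0, 4, 3, 3, -3]
R3 ← R3 − (8)·R2: [0, 0, -19, -21, 15]
R4 ← R4 + (3)·R2: [0, 0, 1, 1, -1]
R5 ← R5 − (10)·R2: [0, 0, -21, -23, 17]
R4 ← R4 + (1/19)·R3: [0, 0, 0, -2/19, -4/19]
R5 ← R5 − (21/19)·R3: [0, 0, 0, 4/19, 8/19]
R5 ← R5 + (2)·R4: [0, 0, 0, 0, 0]
Echelon form has 4 nonzero rows, so rank(B) = 4.
The rank gives the maximum number of linearly independent columns: 4.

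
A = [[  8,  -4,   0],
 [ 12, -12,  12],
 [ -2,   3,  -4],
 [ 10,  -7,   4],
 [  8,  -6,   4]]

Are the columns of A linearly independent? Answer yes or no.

Row reduce A to echelon form.
R2 ← R2 − (3/2)·R1: [0, -6, 12]
R3 ← R3 + (1/4)·R1: [0, 2, -4]
R4 ← R4 − (5/4)·R1: [0, -2, 4]
R5 ← R5 − R1: [0, -2, 4]
R3 ← R3 + (1/3)·R2: [0, 0, 0]
R4 ← R4 − (1/3)·R2: [0, 0, 0]
R5 ← R5 − (1/3)·R2: [0, 0, 0]
2 pivots among 3 columns.
Only 2 < 3 pivot columns, so the columns are linearly dependent.

no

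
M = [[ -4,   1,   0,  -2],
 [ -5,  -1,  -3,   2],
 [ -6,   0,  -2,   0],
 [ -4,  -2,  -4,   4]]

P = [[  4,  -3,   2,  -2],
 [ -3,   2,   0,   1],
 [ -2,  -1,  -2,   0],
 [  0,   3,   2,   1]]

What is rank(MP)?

First compute MP:
[[-19,   8, -12,   7],
 [-11,  22,   0,  11],
 [-20,  20,  -8,  12],
 [ -2,  24,   8,  10]]
Now row reduce the product.
R2 ← R2 − (11/19)·R1: [0, 330/19, 132/19, 132/19]
R3 ← R3 − (20/19)·R1: [0, 220/19, 88/19, 88/19]
R4 ← R4 − (2/19)·R1: [0, 440/19, 176/19, 176/19]
R3 ← R3 − (2/3)·R2: [0, 0, 0, 0]
R4 ← R4 − (4/3)·R2: [0, 0, 0, 0]
2 nonzero rows, so rank(MP) = 2.

2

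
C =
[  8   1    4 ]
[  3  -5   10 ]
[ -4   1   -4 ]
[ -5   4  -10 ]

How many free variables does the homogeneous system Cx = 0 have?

Row reduce to echelon form.
R2 ← R2 − (3/8)·R1: [0, -43/8, 17/2]
R3 ← R3 + (1/2)·R1: [0, 3/2, -2]
R4 ← R4 + (5/8)·R1: [0, 37/8, -15/2]
R3 ← R3 + (12/43)·R2: [0, 0, 16/43]
R4 ← R4 + (37/43)·R2: [0, 0, -8/43]
R4 ← R4 + (1/2)·R3: [0, 0, 0]
3 nonzero rows, so rank(C) = 3.
C has 3 columns; by rank–nullity, nullity = 3 − 3 = 0.

0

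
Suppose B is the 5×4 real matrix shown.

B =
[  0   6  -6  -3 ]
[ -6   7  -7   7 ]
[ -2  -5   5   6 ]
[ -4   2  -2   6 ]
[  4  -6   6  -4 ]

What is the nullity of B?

Row reduce to echelon form.
Swap R1 ↔ R2
R3 ← R3 − (1/3)·R1: [0, -22/3, 22/3, 11/3]
R4 ← R4 − (2/3)·R1: [0, -8/3, 8/3, 4/3]
R5 ← R5 + (2/3)·R1: [0, -4/3, 4/3, 2/3]
R3 ← R3 + (11/9)·R2: [0, 0, 0, 0]
R4 ← R4 + (4/9)·R2: [0, 0, 0, 0]
R5 ← R5 + (2/9)·R2: [0, 0, 0, 0]
2 nonzero rows, so rank(B) = 2.
B has 4 columns; by rank–nullity, nullity = 4 − 2 = 2.

2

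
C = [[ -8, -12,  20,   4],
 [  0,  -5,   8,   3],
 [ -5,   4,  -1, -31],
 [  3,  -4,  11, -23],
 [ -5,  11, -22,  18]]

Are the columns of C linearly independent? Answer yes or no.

Row reduce C to echelon form.
R3 ← R3 − (5/8)·R1: [0, 23/2, -27/2, -67/2]
R4 ← R4 + (3/8)·R1: [0, -17/2, 37/2, -43/2]
R5 ← R5 − (5/8)·R1: [0, 37/2, -69/2, 31/2]
R3 ← R3 + (23/10)·R2: [0, 0, 49/10, -133/5]
R4 ← R4 − (17/10)·R2: [0, 0, 49/10, -133/5]
R5 ← R5 + (37/10)·R2: [0, 0, -49/10, 133/5]
R4 ← R4 − R3: [0, 0, 0, 0]
R5 ← R5 + R3: [0, 0, 0, 0]
3 pivots among 4 columns.
Only 3 < 4 pivot columns, so the columns are linearly dependent.

no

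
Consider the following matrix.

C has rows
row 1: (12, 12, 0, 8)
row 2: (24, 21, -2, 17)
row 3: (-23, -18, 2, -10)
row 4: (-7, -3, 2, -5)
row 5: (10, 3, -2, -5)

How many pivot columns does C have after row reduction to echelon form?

4

Row reduce to echelon form.
R2 ← R2 − (2)·R1: [0, -3, -2, 1]
R3 ← R3 + (23/12)·R1: [0, 5, 2, 16/3]
R4 ← R4 + (7/12)·R1: [0, 4, 2, -1/3]
R5 ← R5 − (5/6)·R1: [0, -7, -2, -35/3]
R3 ← R3 + (5/3)·R2: [0, 0, -4/3, 7]
R4 ← R4 + (4/3)·R2: [0, 0, -2/3, 1]
R5 ← R5 − (7/3)·R2: [0, 0, 8/3, -14]
R4 ← R4 − (1/2)·R3: [0, 0, 0, -5/2]
R5 ← R5 + (2)·R3: [0, 0, 0, 0]
Echelon form has 4 nonzero rows, so rank(C) = 4.
Each nonzero row contributes one pivot column: 4 pivot columns.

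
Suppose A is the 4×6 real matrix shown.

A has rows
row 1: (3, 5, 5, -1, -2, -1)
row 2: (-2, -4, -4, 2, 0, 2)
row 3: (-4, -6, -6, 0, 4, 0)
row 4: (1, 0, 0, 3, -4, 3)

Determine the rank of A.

Row reduce to echelon form.
R2 ← R2 + (2/3)·R1: [0, -2/3, -2/3, 4/3, -4/3, 4/3]
R3 ← R3 + (4/3)·R1: [0, 2/3, 2/3, -4/3, 4/3, -4/3]
R4 ← R4 − (1/3)·R1: [0, -5/3, -5/3, 10/3, -10/3, 10/3]
R3 ← R3 + R2: [0, 0, 0, 0, 0, 0]
R4 ← R4 − (5/2)·R2: [0, 0, 0, 0, 0, 0]
Echelon form has 2 nonzero rows, so rank(A) = 2.

2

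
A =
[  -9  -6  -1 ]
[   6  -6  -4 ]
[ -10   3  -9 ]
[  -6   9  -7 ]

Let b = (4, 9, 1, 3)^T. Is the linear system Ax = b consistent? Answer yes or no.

no

Row reduce the augmented matrix [A | b].
R2 ← R2 + (2/3)·R1: [0, -10, -14/3, 35/3]
R3 ← R3 − (10/9)·R1: [0, 29/3, -71/9, -31/9]
R4 ← R4 − (2/3)·R1: [0, 13, -19/3, 1/3]
R3 ← R3 + (29/30)·R2: [0, 0, -62/5, 47/6]
R4 ← R4 + (13/10)·R2: [0, 0, -62/5, 31/2]
R4 ← R4 − R3: [0, 0, 0, 23/3]
The echelon form has 4 nonzero rows; the last pivot sits in the augmented column, so rank(A) = 3 but rank([A|b]) = 4.
Since the ranks differ, the system is inconsistent.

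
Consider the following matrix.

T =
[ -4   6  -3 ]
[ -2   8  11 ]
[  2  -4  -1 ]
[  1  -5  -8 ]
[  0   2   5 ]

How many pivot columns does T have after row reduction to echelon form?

Row reduce to echelon form.
R2 ← R2 − (1/2)·R1: [0, 5, 25/2]
R3 ← R3 + (1/2)·R1: [0, -1, -5/2]
R4 ← R4 + (1/4)·R1: [0, -7/2, -35/4]
R3 ← R3 + (1/5)·R2: [0, 0, 0]
R4 ← R4 + (7/10)·R2: [0, 0, 0]
R5 ← R5 − (2/5)·R2: [0, 0, 0]
Echelon form has 2 nonzero rows, so rank(T) = 2.
Each nonzero row contributes one pivot column: 2 pivot columns.

2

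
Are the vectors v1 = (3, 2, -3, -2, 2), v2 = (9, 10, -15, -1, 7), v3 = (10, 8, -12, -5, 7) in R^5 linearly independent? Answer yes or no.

Form the matrix with these vectors as rows and row reduce.
R2 ← R2 − (3)·R1: [0, 4, -6, 5, 1]
R3 ← R3 − (10/3)·R1: [0, 4/3, -2, 5/3, 1/3]
R3 ← R3 − (1/3)·R2: [0, 0, 0, 0, 0]
2 nonzero rows, so the 3 vectors span a space of dimension 2.
Since 2 < 3, the vectors are linearly dependent.

no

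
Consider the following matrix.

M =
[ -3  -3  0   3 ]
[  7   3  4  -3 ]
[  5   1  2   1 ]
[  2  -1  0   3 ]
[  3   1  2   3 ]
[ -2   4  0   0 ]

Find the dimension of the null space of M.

Row reduce to echelon form.
R2 ← R2 + (7/3)·R1: [0, -4, 4, 4]
R3 ← R3 + (5/3)·R1: [0, -4, 2, 6]
R4 ← R4 + (2/3)·R1: [0, -3, 0, 5]
R5 ← R5 + R1: [0, -2, 2, 6]
R6 ← R6 − (2/3)·R1: [0, 6, 0, -2]
R3 ← R3 − R2: [0, 0, -2, 2]
R4 ← R4 − (3/4)·R2: [0, 0, -3, 2]
R5 ← R5 − (1/2)·R2: [0, 0, 0, 4]
R6 ← R6 + (3/2)·R2: [0, 0, 6, 4]
R4 ← R4 − (3/2)·R3: [0, 0, 0, -1]
R6 ← R6 + (3)·R3: [0, 0, 0, 10]
R5 ← R5 + (4)·R4: [0, 0, 0, 0]
R6 ← R6 + (10)·R4: [0, 0, 0, 0]
4 nonzero rows, so rank(M) = 4.
M has 4 columns; by rank–nullity, nullity = 4 − 4 = 0.

0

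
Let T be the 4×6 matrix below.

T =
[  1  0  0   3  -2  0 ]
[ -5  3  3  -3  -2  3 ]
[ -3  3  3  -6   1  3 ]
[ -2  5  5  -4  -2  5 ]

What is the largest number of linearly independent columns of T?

3

Row reduce to echelon form.
R2 ← R2 + (5)·R1: [0, 3, 3, 12, -12, 3]
R3 ← R3 + (3)·R1: [0, 3, 3, 3, -5, 3]
R4 ← R4 + (2)·R1: [0, 5, 5, 2, -6, 5]
R3 ← R3 − R2: [0, 0, 0, -9, 7, 0]
R4 ← R4 − (5/3)·R2: [0, 0, 0, -18, 14, 0]
R4 ← R4 − (2)·R3: [0, 0, 0, 0, 0, 0]
Echelon form has 3 nonzero rows, so rank(T) = 3.
The rank gives the maximum number of linearly independent columns: 3.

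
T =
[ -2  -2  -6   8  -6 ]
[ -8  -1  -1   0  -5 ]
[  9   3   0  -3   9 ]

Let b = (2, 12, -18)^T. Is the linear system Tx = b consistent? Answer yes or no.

yes

Row reduce the augmented matrix [T | b].
R2 ← R2 − (4)·R1: [0, 7, 23, -32, 19, 4]
R3 ← R3 + (9/2)·R1: [0, -6, -27, 33, -18, -9]
R3 ← R3 + (6/7)·R2: [0, 0, -51/7, 39/7, -12/7, -39/7]
The echelon form has 3 nonzero rows, and every pivot lies in the first 5 columns, so rank(T) = rank([T|b]) = 3.
The system is consistent.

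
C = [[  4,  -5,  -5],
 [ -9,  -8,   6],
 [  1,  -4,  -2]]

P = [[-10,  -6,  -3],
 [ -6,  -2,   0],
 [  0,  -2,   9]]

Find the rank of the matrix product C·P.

First compute CP:
[[-10,  -4, -57],
 [138,  58,  81],
 [ 14,   6, -21]]
Now row reduce the product.
R2 ← R2 + (69/5)·R1: [0, 14/5, -3528/5]
R3 ← R3 + (7/5)·R1: [0, 2/5, -504/5]
R3 ← R3 − (1/7)·R2: [0, 0, 0]
2 nonzero rows, so rank(CP) = 2.

2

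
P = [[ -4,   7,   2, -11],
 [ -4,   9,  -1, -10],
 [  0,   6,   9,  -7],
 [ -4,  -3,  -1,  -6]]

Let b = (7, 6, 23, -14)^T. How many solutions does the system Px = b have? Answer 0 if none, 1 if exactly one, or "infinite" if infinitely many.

Row reduce the augmented matrix [P | b].
R2 ← R2 − R1: [0, 2, -3, 1, -1]
R4 ← R4 − R1: [0, -10, -3, 5, -21]
R3 ← R3 − (3)·R2: [0, 0, 18, -10, 26]
R4 ← R4 + (5)·R2: [0, 0, -18, 10, -26]
R4 ← R4 + R3: [0, 0, 0, 0, 0]
The echelon form has 3 nonzero rows, and every pivot lies in the first 4 columns, so rank(P) = rank([P|b]) = 3.
The system is consistent.
rank = 3 < 4 unknowns, so there are infinitely many solutions.

infinite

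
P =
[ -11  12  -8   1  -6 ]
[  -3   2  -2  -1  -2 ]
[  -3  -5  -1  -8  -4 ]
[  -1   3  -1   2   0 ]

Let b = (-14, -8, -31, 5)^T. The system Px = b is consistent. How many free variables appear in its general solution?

Row reduce the augmented matrix [P | b].
R2 ← R2 − (3/11)·R1: [0, -14/11, 2/11, -14/11, -4/11, -46/11]
R3 ← R3 − (3/11)·R1: [0, -91/11, 13/11, -91/11, -26/11, -299/11]
R4 ← R4 − (1/11)·R1: [0, 21/11, -3/11, 21/11, 6/11, 69/11]
R3 ← R3 − (13/2)·R2: [0, 0, 0, 0, 0, 0]
R4 ← R4 + (3/2)·R2: [0, 0, 0, 0, 0, 0]
The echelon form has 2 nonzero rows, and every pivot lies in the first 5 columns, so rank(P) = rank([P|b]) = 2.
The system is consistent.
Free variables = (unknowns) − (rank) = 5 − 2 = 3.

3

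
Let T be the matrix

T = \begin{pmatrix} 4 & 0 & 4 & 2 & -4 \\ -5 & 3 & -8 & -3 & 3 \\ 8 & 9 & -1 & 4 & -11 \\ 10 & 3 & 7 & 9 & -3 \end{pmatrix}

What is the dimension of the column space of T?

Row reduce to echelon form.
R2 ← R2 + (5/4)·R1: [0, 3, -3, -1/2, -2]
R3 ← R3 − (2)·R1: [0, 9, -9, 0, -3]
R4 ← R4 − (5/2)·R1: [0, 3, -3, 4, 7]
R3 ← R3 − (3)·R2: [0, 0, 0, 3/2, 3]
R4 ← R4 − R2: [0, 0, 0, 9/2, 9]
R4 ← R4 − (3)·R3: [0, 0, 0, 0, 0]
Echelon form has 3 nonzero rows, so rank(T) = 3.
The column space has dimension equal to the rank: 3.

3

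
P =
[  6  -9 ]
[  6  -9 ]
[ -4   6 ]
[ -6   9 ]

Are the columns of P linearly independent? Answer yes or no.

Row reduce P to echelon form.
R2 ← R2 − R1: [0, 0]
R3 ← R3 + (2/3)·R1: [0, 0]
R4 ← R4 + R1: [0, 0]
1 pivot among 2 columns.
Only 1 < 2 pivot columns, so the columns are linearly dependent.

no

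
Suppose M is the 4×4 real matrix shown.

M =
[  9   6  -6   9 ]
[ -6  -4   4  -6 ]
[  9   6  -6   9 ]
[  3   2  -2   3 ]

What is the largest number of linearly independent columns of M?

1

Row reduce to echelon form.
R2 ← R2 + (2/3)·R1: [0, 0, 0, 0]
R3 ← R3 − R1: [0, 0, 0, 0]
R4 ← R4 − (1/3)·R1: [0, 0, 0, 0]
Echelon form has 1 nonzero row, so rank(M) = 1.
The rank gives the maximum number of linearly independent columns: 1.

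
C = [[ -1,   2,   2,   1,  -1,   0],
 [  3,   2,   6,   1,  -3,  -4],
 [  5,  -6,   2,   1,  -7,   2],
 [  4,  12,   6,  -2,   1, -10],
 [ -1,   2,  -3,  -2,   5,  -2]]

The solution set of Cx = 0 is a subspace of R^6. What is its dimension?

2

Row reduce to echelon form.
R2 ← R2 + (3)·R1: [0, 8, 12, 4, -6, -4]
R3 ← R3 + (5)·R1: [0, 4, 12, 6, -12, 2]
R4 ← R4 + (4)·R1: [0, 20, 14, 2, -3, -10]
R5 ← R5 − R1: [0, 0, -5, -3, 6, -2]
R3 ← R3 − (1/2)·R2: [0, 0, 6, 4, -9, 4]
R4 ← R4 − (5/2)·R2: [0, 0, -16, -8, 12, 0]
R4 ← R4 + (8/3)·R3: [0, 0, 0, 8/3, -12, 32/3]
R5 ← R5 + (5/6)·R3: [0, 0, 0, 1/3, -3/2, 4/3]
R5 ← R5 − (1/8)·R4: [0, 0, 0, 0, 0, 0]
4 nonzero rows, so rank(C) = 4.
C has 6 columns; by rank–nullity, nullity = 6 − 4 = 2.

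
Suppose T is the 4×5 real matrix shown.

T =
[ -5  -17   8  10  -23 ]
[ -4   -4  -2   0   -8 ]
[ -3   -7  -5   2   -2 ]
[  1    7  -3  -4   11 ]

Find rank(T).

Row reduce to echelon form.
R2 ← R2 − (4/5)·R1: [0, 48/5, -42/5, -8, 52/5]
R3 ← R3 − (3/5)·R1: [0, 16/5, -49/5, -4, 59/5]
R4 ← R4 + (1/5)·R1: [0, 18/5, -7/5, -2, 32/5]
R3 ← R3 − (1/3)·R2: [0, 0, -7, -4/3, 25/3]
R4 ← R4 − (3/8)·R2: [0, 0, 7/4, 1, 5/2]
R4 ← R4 + (1/4)·R3: [0, 0, 0, 2/3, 55/12]
Echelon form has 4 nonzero rows, so rank(T) = 4.

4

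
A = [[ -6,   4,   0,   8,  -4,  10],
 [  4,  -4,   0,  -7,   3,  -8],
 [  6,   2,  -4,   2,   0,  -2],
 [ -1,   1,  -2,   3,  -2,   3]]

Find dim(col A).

Row reduce to echelon form.
R2 ← R2 + (2/3)·R1: [0, -4/3, 0, -5/3, 1/3, -4/3]
R3 ← R3 + R1: [0, 6, -4, 10, -4, 8]
R4 ← R4 − (1/6)·R1: [0, 1/3, -2, 5/3, -4/3, 4/3]
R3 ← R3 + (9/2)·R2: [0, 0, -4, 5/2, -5/2, 2]
R4 ← R4 + (1/4)·R2: [0, 0, -2, 5/4, -5/4, 1]
R4 ← R4 − (1/2)·R3: [0, 0, 0, 0, 0, 0]
Echelon form has 3 nonzero rows, so rank(A) = 3.
The column space has dimension equal to the rank: 3.

3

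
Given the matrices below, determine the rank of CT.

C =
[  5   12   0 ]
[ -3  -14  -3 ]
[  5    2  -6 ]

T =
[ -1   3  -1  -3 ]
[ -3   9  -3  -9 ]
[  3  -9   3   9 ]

First compute CT:
[[-41, 123, -41, -123],
 [ 36, -108,  36, 108],
 [-29,  87, -29, -87]]
Now row reduce the product.
R2 ← R2 + (36/41)·R1: [0, 0, 0, 0]
R3 ← R3 − (29/41)·R1: [0, 0, 0, 0]
1 nonzero row, so rank(CT) = 1.

1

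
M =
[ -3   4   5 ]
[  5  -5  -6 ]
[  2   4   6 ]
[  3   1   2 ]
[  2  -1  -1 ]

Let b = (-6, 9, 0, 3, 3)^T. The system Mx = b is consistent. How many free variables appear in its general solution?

1

Row reduce the augmented matrix [M | b].
R2 ← R2 + (5/3)·R1: [0, 5/3, 7/3, -1]
R3 ← R3 + (2/3)·R1: [0, 20/3, 28/3, -4]
R4 ← R4 + R1: [0, 5, 7, -3]
R5 ← R5 + (2/3)·R1: [0, 5/3, 7/3, -1]
R3 ← R3 − (4)·R2: [0, 0, 0, 0]
R4 ← R4 − (3)·R2: [0, 0, 0, 0]
R5 ← R5 − R2: [0, 0, 0, 0]
The echelon form has 2 nonzero rows, and every pivot lies in the first 3 columns, so rank(M) = rank([M|b]) = 2.
The system is consistent.
Free variables = (unknowns) − (rank) = 3 − 2 = 1.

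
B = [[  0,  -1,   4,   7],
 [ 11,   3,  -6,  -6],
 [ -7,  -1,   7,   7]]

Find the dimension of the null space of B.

Row reduce to echelon form.
Swap R1 ↔ R2
R3 ← R3 + (7/11)·R1: [0, 10/11, 35/11, 35/11]
R3 ← R3 + (10/11)·R2: [0, 0, 75/11, 105/11]
3 nonzero rows, so rank(B) = 3.
B has 4 columns; by rank–nullity, nullity = 4 − 3 = 1.

1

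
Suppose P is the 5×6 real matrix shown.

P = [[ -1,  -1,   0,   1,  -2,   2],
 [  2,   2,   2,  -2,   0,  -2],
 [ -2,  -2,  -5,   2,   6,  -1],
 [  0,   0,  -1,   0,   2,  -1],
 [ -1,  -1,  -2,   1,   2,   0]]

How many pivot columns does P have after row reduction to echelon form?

2

Row reduce to echelon form.
R2 ← R2 + (2)·R1: [0, 0, 2, 0, -4, 2]
R3 ← R3 − (2)·R1: [0, 0, -5, 0, 10, -5]
R5 ← R5 − R1: [0, 0, -2, 0, 4, -2]
R3 ← R3 + (5/2)·R2: [0, 0, 0, 0, 0, 0]
R4 ← R4 + (1/2)·R2: [0, 0, 0, 0, 0, 0]
R5 ← R5 + R2: [0, 0, 0, 0, 0, 0]
Echelon form has 2 nonzero rows, so rank(P) = 2.
Each nonzero row contributes one pivot column: 2 pivot columns.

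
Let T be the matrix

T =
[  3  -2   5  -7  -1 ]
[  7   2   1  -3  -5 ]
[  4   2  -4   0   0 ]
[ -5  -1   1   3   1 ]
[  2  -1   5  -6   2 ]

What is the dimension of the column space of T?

4

Row reduce to echelon form.
R2 ← R2 − (7/3)·R1: [0, 20/3, -32/3, 40/3, -8/3]
R3 ← R3 − (4/3)·R1: [0, 14/3, -32/3, 28/3, 4/3]
R4 ← R4 + (5/3)·R1: [0, -13/3, 28/3, -26/3, -2/3]
R5 ← R5 − (2/3)·R1: [0, 1/3, 5/3, -4/3, 8/3]
R3 ← R3 − (7/10)·R2: [0, 0, -16/5, 0, 16/5]
R4 ← R4 + (13/20)·R2: [0, 0, 12/5, 0, -12/5]
R5 ← R5 − (1/20)·R2: [0, 0, 11/5, -2, 14/5]
R4 ← R4 + (3/4)·R3: [0, 0, 0, 0, 0]
R5 ← R5 + (11/16)·R3: [0, 0, 0, -2, 5]
Swap R4 ↔ R5
Echelon form has 4 nonzero rows, so rank(T) = 4.
The column space has dimension equal to the rank: 4.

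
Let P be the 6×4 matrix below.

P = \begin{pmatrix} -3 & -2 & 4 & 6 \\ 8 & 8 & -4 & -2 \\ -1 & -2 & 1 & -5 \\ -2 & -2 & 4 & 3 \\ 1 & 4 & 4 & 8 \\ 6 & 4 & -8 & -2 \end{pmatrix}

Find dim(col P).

4

Row reduce to echelon form.
R2 ← R2 + (8/3)·R1: [0, 8/3, 20/3, 14]
R3 ← R3 − (1/3)·R1: [0, -4/3, -1/3, -7]
R4 ← R4 − (2/3)·R1: [0, -2/3, 4/3, -1]
R5 ← R5 + (1/3)·R1: [0, 10/3, 16/3, 10]
R6 ← R6 + (2)·R1: [0, 0, 0, 10]
R3 ← R3 + (1/2)·R2: [0, 0, 3, 0]
R4 ← R4 + (1/4)·R2: [0, 0, 3, 5/2]
R5 ← R5 − (5/4)·R2: [0, 0, -3, -15/2]
R4 ← R4 − R3: [0, 0, 0, 5/2]
R5 ← R5 + R3: [0, 0, 0, -15/2]
R5 ← R5 + (3)·R4: [0, 0, 0, 0]
R6 ← R6 − (4)·R4: [0, 0, 0, 0]
Echelon form has 4 nonzero rows, so rank(P) = 4.
The column space has dimension equal to the rank: 4.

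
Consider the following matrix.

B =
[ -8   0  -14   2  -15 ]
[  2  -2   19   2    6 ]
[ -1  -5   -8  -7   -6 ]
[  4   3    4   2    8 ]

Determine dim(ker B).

1

Row reduce to echelon form.
R2 ← R2 + (1/4)·R1: [0, -2, 31/2, 5/2, 9/4]
R3 ← R3 − (1/8)·R1: [0, -5, -25/4, -29/4, -33/8]
R4 ← R4 + (1/2)·R1: [0, 3, -3, 3, 1/2]
R3 ← R3 − (5/2)·R2: [0, 0, -45, -27/2, -39/4]
R4 ← R4 + (3/2)·R2: [0, 0, 81/4, 27/4, 31/8]
R4 ← R4 + (9/20)·R3: [0, 0, 0, 27/40, -41/80]
4 nonzero rows, so rank(B) = 4.
B has 5 columns; by rank–nullity, nullity = 5 − 4 = 1.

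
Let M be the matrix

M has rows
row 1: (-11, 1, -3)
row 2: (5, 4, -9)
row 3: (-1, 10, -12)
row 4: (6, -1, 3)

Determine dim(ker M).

0

Row reduce to echelon form.
R2 ← R2 + (5/11)·R1: [0, 49/11, -114/11]
R3 ← R3 − (1/11)·R1: [0, 109/11, -129/11]
R4 ← R4 + (6/11)·R1: [0, -5/11, 15/11]
R3 ← R3 − (109/49)·R2: [0, 0, 555/49]
R4 ← R4 + (5/49)·R2: [0, 0, 15/49]
R4 ← R4 − (1/37)·R3: [0, 0, 0]
3 nonzero rows, so rank(M) = 3.
M has 3 columns; by rank–nullity, nullity = 3 − 3 = 0.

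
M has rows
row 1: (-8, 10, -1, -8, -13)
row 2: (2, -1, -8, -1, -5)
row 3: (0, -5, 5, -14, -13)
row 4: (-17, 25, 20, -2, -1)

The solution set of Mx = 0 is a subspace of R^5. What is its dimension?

Row reduce to echelon form.
R2 ← R2 + (1/4)·R1: [0, 3/2, -33/4, -3, -33/4]
R4 ← R4 − (17/8)·R1: [0, 15/4, 177/8, 15, 213/8]
R3 ← R3 + (10/3)·R2: [0, 0, -45/2, -24, -81/2]
R4 ← R4 − (5/2)·R2: [0, 0, 171/4, 45/2, 189/4]
R4 ← R4 + (19/10)·R3: [0, 0, 0, -231/10, -297/10]
4 nonzero rows, so rank(M) = 4.
M has 5 columns; by rank–nullity, nullity = 5 − 4 = 1.

1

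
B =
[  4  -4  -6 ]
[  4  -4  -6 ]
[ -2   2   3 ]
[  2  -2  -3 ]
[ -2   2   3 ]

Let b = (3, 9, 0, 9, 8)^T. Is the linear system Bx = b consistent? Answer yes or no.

Row reduce the augmented matrix [B | b].
R2 ← R2 − R1: [0, 0, 0, 6]
R3 ← R3 + (1/2)·R1: [0, 0, 0, 3/2]
R4 ← R4 − (1/2)·R1: [0, 0, 0, 15/2]
R5 ← R5 + (1/2)·R1: [0, 0, 0, 19/2]
R3 ← R3 − (1/4)·R2: [0, 0, 0, 0]
R4 ← R4 − (5/4)·R2: [0, 0, 0, 0]
R5 ← R5 − (19/12)·R2: [0, 0, 0, 0]
The echelon form has 2 nonzero rows; the last pivot sits in the augmented column, so rank(B) = 1 but rank([B|b]) = 2.
Since the ranks differ, the system is inconsistent.

no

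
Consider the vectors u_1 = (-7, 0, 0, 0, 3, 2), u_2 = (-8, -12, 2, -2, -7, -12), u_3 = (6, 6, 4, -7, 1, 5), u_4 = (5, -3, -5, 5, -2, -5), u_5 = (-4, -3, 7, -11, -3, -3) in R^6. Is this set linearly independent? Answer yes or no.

no

Form the matrix with these vectors as rows and row reduce.
R2 ← R2 − (8/7)·R1: [0, -12, 2, -2, -73/7, -100/7]
R3 ← R3 + (6/7)·R1: [0, 6, 4, -7, 25/7, 47/7]
R4 ← R4 + (5/7)·R1: [0, -3, -5, 5, 1/7, -25/7]
R5 ← R5 − (4/7)·R1: [0, -3, 7, -11, -33/7, -29/7]
R3 ← R3 + (1/2)·R2: [0, 0, 5, -8, -23/14, -3/7]
R4 ← R4 − (1/4)·R2: [0, 0, -11/2, 11/2, 11/4, 0]
R5 ← R5 − (1/4)·R2: [0, 0, 13/2, -21/2, -59/28, -4/7]
R4 ← R4 + (11/10)·R3: [0, 0, 0, -33/10, 33/35, -33/70]
R5 ← R5 − (13/10)·R3: [0, 0, 0, -1/10, 1/35, -1/70]
R5 ← R5 − (1/33)·R4: [0, 0, 0, 0, 0, 0]
4 nonzero rows, so the 5 vectors span a space of dimension 4.
Since 4 < 5, the vectors are linearly dependent.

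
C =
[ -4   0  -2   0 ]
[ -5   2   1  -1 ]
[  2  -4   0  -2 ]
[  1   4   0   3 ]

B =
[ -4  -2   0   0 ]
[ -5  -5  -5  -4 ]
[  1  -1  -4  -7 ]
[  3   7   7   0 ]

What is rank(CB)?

First compute CB:
[[ 14,  10,   8,  14],
 [  8,  -8, -21, -15],
 [  6,   2,   6,  16],
 [-15,  -1,   1, -16]]
Now row reduce the product.
R2 ← R2 − (4/7)·R1: [0, -96/7, -179/7, -23]
R3 ← R3 − (3/7)·R1: [0, -16/7, 18/7, 10]
R4 ← R4 + (15/14)·R1: [0, 68/7, 67/7, -1]
R3 ← R3 − (1/6)·R2: [0, 0, 41/6, 83/6]
R4 ← R4 + (17/24)·R2: [0, 0, -205/24, -415/24]
R4 ← R4 + (5/4)·R3: [0, 0, 0, 0]
3 nonzero rows, so rank(CB) = 3.

3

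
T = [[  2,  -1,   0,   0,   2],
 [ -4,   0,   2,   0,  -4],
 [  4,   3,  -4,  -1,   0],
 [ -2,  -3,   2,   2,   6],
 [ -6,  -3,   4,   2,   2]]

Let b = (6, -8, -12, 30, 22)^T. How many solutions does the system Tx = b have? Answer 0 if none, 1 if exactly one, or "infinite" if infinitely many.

infinite

Row reduce the augmented matrix [T | b].
R2 ← R2 + (2)·R1: [0, -2, 2, 0, 0, 4]
R3 ← R3 − (2)·R1: [0, 5, -4, -1, -4, -24]
R4 ← R4 + R1: [0, -4, 2, 2, 8, 36]
R5 ← R5 + (3)·R1: [0, -6, 4, 2, 8, 40]
R3 ← R3 + (5/2)·R2: [0, 0, 1, -1, -4, -14]
R4 ← R4 − (2)·R2: [0, 0, -2, 2, 8, 28]
R5 ← R5 − (3)·R2: [0, 0, -2, 2, 8, 28]
R4 ← R4 + (2)·R3: [0, 0, 0, 0, 0, 0]
R5 ← R5 + (2)·R3: [0, 0, 0, 0, 0, 0]
The echelon form has 3 nonzero rows, and every pivot lies in the first 5 columns, so rank(T) = rank([T|b]) = 3.
The system is consistent.
rank = 3 < 5 unknowns, so there are infinitely many solutions.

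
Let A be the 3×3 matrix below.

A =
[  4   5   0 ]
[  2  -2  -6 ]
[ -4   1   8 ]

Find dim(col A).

2

Row reduce to echelon form.
R2 ← R2 − (1/2)·R1: [0, -9/2, -6]
R3 ← R3 + R1: [0, 6, 8]
R3 ← R3 + (4/3)·R2: [0, 0, 0]
Echelon form has 2 nonzero rows, so rank(A) = 2.
The column space has dimension equal to the rank: 2.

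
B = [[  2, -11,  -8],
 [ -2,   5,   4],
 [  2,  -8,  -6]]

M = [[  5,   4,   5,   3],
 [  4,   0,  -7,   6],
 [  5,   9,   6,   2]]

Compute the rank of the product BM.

2

First compute BM:
[[-74, -64,  39, -76],
 [ 30,  28, -21,  32],
 [-52, -46,  30, -54]]
Now row reduce the product.
R2 ← R2 + (15/37)·R1: [0, 76/37, -192/37, 44/37]
R3 ← R3 − (26/37)·R1: [0, -38/37, 96/37, -22/37]
R3 ← R3 + (1/2)·R2: [0, 0, 0, 0]
2 nonzero rows, so rank(BM) = 2.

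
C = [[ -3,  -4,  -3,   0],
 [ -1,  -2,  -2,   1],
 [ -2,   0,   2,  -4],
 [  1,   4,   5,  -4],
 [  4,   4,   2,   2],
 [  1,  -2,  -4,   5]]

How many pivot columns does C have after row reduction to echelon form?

Row reduce to echelon form.
R2 ← R2 − (1/3)·R1: [0, -2/3, -1, 1]
R3 ← R3 − (2/3)·R1: [0, 8/3, 4, -4]
R4 ← R4 + (1/3)·R1: [0, 8/3, 4, -4]
R5 ← R5 + (4/3)·R1: [0, -4/3, -2, 2]
R6 ← R6 + (1/3)·R1: [0, -10/3, -5, 5]
R3 ← R3 + (4)·R2: [0, 0, 0, 0]
R4 ← R4 + (4)·R2: [0, 0, 0, 0]
R5 ← R5 − (2)·R2: [0, 0, 0, 0]
R6 ← R6 − (5)·R2: [0, 0, 0, 0]
Echelon form has 2 nonzero rows, so rank(C) = 2.
Each nonzero row contributes one pivot column: 2 pivot columns.

2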